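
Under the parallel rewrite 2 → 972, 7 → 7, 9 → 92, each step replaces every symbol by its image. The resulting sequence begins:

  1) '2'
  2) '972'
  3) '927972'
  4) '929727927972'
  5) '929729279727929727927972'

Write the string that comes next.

929729279729297279279727929729279727929727927972

Applying the rule to each of the 24 symbols of 929729279727929727927972 gives the pieces 92 972 92 7 972 92 972 7 92 7 972 7 92 972 92 7 972 7 92 972 7 92 7 972, which concatenate to the answer.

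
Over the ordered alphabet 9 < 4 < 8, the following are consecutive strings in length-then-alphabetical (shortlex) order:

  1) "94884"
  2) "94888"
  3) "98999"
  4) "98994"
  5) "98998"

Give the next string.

98949

Find the rightmost character of 98998 below 8, bump it to the next letter, and reset everything to its right to 9.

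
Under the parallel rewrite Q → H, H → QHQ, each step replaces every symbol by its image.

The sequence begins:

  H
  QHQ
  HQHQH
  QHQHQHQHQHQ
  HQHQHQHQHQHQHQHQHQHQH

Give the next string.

Replace each of the 21 characters of HQHQHQHQHQHQHQHQHQHQH in place — QHQ H QHQ H QHQ H QHQ H QHQ H QHQ H QHQ H QHQ H QHQ H QHQ H QHQ — and concatenate.

QHQHQHQHQHQHQHQHQHQHQHQHQHQHQHQHQHQHQHQHQHQ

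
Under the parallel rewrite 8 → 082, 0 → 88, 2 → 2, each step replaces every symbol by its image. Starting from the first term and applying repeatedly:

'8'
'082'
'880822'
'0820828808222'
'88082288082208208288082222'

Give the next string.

08208288082220820828808222880822880822082082880822222

Applying the rule to each of the 26 symbols of 88082288082208208288082222 gives the pieces 082 082 88 082 2 2 082 082 88 082 2 2 88 082 2 88 082 2 082 082 88 082 2 2 2 2, which concatenate to the answer.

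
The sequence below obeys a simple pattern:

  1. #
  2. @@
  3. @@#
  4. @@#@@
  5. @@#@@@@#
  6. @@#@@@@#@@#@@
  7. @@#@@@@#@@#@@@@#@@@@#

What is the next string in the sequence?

@@#@@@@#@@#@@@@#@@@@#@@#@@@@#@@#@@

Each term (from the third on) is the previous term followed by the one before it: term 3 = @@·# = @@#.
So term 8 is @@#@@@@#@@#@@@@#@@@@#·@@#@@@@#@@#@@.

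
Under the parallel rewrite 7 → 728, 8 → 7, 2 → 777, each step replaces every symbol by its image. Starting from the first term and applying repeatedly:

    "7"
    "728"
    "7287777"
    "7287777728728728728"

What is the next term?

72877777287287287287287777728777772877777287777

Applying the rule to each of the 19 symbols of 7287777728728728728 gives the pieces 728 777 7 728 728 728 728 728 777 7 728 777 7 728 777 7 728 777 7, which concatenate to the answer.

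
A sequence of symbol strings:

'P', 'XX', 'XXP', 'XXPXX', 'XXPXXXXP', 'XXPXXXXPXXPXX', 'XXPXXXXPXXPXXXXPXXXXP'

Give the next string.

XXPXXXXPXXPXXXXPXXXXPXXPXXXXPXXPXX

Each term (from the third on) is the previous term followed by the one before it: term 3 = XX·P = XXP.
The next term joins XXPXXXXPXXPXXXXPXXXXP and XXPXXXXPXXPXX.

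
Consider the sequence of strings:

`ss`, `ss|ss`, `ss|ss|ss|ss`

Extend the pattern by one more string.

s(k+1) = s(k)·|·s(k) — each term doubles the last with '|' between the halves.
So the next term is two copies of ss|ss|ss|ss with '|' between the halves.

ss|ss|ss|ss|ss|ss|ss|ss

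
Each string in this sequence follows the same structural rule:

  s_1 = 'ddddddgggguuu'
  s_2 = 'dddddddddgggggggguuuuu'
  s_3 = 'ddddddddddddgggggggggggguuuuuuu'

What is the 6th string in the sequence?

Term n consists of 3n+3 d's, followed by 4n g's, followed by 2n+1 u's (n = 1, 2, …).
At n = 6 the blocks have lengths 21, 24, 13.

dddddddddddddddddddddgggggggggggggggggggggggguuuuuuuuuuuuu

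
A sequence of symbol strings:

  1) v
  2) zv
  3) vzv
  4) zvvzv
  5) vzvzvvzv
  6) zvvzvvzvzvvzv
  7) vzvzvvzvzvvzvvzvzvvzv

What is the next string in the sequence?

From term 3 onward, concatenate the second-to-last term with the last: v·zv = vzv, zv·vzv = zvvzv, …
So term 8 is zvvzvvzvzvvzv·vzvzvvzvzvvzvvzvzvvzv.

zvvzvvzvzvvzvvzvzvvzvzvvzvvzvzvvzv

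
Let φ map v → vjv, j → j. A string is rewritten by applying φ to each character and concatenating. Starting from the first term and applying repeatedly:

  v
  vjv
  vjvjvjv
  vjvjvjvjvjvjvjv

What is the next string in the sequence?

Rewriting the 15 symbols of vjvjvjvjvjvjvjv one by one yields vjv j vjv j vjv j vjv j vjv j vjv j vjv j vjv; concatenated:

vjvjvjvjvjvjvjvjvjvjvjvjvjvjvjv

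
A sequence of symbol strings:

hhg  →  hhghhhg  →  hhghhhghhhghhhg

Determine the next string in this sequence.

hhghhhghhhghhhghhhghhhghhhghhhg

Each string is two copies of the previous one joined by 'h'.
So the next term is two copies of hhghhhghhhghhhg with 'h' between the halves.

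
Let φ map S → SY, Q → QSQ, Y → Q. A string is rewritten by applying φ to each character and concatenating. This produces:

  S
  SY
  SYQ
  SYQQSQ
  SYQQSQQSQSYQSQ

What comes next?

Rewriting the 14 symbols of SYQQSQQSQSYQSQ one by one yields SY Q QSQ QSQ SY QSQ QSQ SY QSQ SY Q QSQ SY QSQ; concatenated:

SYQQSQQSQSYQSQQSQSYQSQSYQQSQSYQSQ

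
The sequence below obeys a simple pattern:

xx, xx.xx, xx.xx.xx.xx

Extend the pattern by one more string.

Every step duplicates the string with '.' between the halves.
Doubling xx.xx.xx.xx with '.' between the halves:

xx.xx.xx.xx.xx.xx.xx.xx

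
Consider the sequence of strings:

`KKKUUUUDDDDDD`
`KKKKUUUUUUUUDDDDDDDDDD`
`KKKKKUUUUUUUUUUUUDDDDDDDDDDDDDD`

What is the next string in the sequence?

KKKKKKUUUUUUUUUUUUUUUUDDDDDDDDDDDDDDDDDD

Each string has the form K^{n+2} U^{4n} D^{4n+2} (n = 1, 2, …).
For the next term, n = 4, so the run lengths are 6, 16, 18.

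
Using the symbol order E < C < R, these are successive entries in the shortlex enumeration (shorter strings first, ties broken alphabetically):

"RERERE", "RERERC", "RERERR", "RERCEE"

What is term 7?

Stepping forward 3 times from RERCEE: RERCEE → RERCEC → RERCER, then the target.

RERCCE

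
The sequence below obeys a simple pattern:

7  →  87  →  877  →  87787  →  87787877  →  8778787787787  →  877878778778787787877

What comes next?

From term 3 onward, concatenate the last term with the second-to-last: 87·7 = 877, 877·87 = 87787, …
The next term joins 877878778778787787877 and 8778787787787.

8778787787787877878778778787787787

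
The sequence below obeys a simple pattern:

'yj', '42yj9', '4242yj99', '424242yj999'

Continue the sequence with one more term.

s(k+1) = 42·s(k)·9, so each term gains 42 as a prefix and 9 as a suffix.
So the next term is 42·424242yj999·9.

42424242yj9999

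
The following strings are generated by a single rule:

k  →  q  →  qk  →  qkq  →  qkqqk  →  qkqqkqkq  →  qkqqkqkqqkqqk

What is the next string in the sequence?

qkqqkqkqqkqqkqkqqkqkq

This is a Fibonacci-style word recurrence s(k) = s(k−1)·s(k−2): e.g. q·k = qk.
Continuing: qkqqkqkqqkqqk · qkqqkqkq gives term 8.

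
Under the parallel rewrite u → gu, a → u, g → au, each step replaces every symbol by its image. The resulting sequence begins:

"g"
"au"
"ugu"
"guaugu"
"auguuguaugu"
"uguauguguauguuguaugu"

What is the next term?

guauguuguauguauguuguauguguauguuguaugu

Replace each of the 20 characters of uguauguguauguuguaugu in place — gu au gu u gu au gu au gu u gu au gu gu au gu u gu au gu — and concatenate.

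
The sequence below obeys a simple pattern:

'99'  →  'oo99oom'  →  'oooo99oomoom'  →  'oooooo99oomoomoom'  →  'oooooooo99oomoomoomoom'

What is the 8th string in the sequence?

Every step adds oo to the front and oom to the end of the previous string.
From oooooooo99oomoomoomoom, 3 further steps: oooooooo99oomoomoomoom → oooooooooo99oomoomoomoomoom → oooooooooooo99oomoomoomoomoomoom → (answer).

oooooooooooooo99oomoomoomoomoomoomoom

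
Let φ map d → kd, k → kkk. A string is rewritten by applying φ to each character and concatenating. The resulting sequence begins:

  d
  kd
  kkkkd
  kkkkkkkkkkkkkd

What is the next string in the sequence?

Applying the rule to each of the 14 symbols of kkkkkkkkkkkkkd gives the pieces kkk kkk kkk kkk kkk kkk kkk kkk kkk kkk kkk kkk kkk kd, which concatenate to the answer.

kkkkkkkkkkkkkkkkkkkkkkkkkkkkkkkkkkkkkkkkd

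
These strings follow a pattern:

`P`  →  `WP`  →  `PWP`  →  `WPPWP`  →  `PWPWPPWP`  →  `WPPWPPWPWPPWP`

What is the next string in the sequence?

Each term (from the third on) is the two preceding terms concatenated in order: term 3 = P·WP = PWP.
So term 7 is PWPWPPWP·WPPWPPWPWPPWP.

PWPWPPWPWPPWPPWPWPPWP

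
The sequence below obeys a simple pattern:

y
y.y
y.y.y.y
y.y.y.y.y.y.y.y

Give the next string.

y.y.y.y.y.y.y.y.y.y.y.y.y.y.y.y

Each string is two copies of the previous one joined by '.'.
So the next term is two copies of y.y.y.y.y.y.y.y with '.' between the halves.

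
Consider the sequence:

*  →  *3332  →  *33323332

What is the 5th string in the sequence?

*3332333233323332

The strings grow by a fixed suffix 3332 each time.
From *33323332, 2 further steps: *33323332 → *333233323332 → (answer).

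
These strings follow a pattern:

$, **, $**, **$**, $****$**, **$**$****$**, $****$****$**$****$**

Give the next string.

Each term (from the third on) is the two preceding terms concatenated in order: term 3 = $·** = $**.
Continuing: **$**$****$** · $****$****$**$****$** gives term 8.

**$**$****$**$****$****$**$****$**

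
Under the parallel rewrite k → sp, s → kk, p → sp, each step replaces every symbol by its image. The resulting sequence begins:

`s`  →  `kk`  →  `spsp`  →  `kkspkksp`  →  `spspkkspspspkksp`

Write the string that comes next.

Rewriting the 16 symbols of spspkkspspspkksp one by one yields kk sp kk sp sp sp kk sp kk sp kk sp sp sp kk sp; concatenated:

kkspkkspspspkkspkkspkkspspspkksp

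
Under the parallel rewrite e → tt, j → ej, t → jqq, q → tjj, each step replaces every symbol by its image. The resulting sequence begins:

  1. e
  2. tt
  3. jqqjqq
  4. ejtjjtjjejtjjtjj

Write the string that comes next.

Rewriting the 16 symbols of ejtjjtjjejtjjtjj one by one yields tt ej jqq ej ej jqq ej ej tt ej jqq ej ej jqq ej ej; concatenated:

ttejjqqejejjqqejejttejjqqejejjqqejej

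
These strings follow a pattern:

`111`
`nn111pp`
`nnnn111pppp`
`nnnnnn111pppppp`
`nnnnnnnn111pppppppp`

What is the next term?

nnnnnnnnnn111pppppppppp

Every step adds nn to the front and pp to the end of the previous string.
So the next term is nn·nnnnnnnn111pppppppp·pp.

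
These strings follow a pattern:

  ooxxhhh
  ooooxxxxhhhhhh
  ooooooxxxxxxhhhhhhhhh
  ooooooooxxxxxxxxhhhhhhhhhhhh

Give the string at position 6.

The n-th term is 2n o's then 2n x's then 3n h's (n = 1, 2, …).
Setting n = 6 gives 12, 12, 18 characters in each block.

ooooooooooooxxxxxxxxxxxxhhhhhhhhhhhhhhhhhh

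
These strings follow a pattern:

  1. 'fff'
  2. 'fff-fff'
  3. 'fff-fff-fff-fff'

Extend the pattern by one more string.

fff-fff-fff-fff-fff-fff-fff-fff

s(k+1) = s(k)·-·s(k) — each term doubles the last with '-' between the halves.
One more doubling of fff-fff-fff-fff gives the answer.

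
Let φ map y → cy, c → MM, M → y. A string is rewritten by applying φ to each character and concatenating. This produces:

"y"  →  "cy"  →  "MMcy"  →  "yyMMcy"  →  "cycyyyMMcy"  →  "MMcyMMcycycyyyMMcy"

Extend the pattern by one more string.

yyMMcyyyMMcyMMcyMMcycycyyyMMcy

φ(MMcyMMcycycyyyMMcy) expands symbol-by-symbol to y y MM cy y y MM cy MM cy MM cy cy cy y y MM cy; joining the 18 pieces gives the next term.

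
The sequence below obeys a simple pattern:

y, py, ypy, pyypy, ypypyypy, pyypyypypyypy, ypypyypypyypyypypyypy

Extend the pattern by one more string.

From term 3 onward, concatenate the second-to-last term with the last: y·py = ypy, py·ypy = pyypy, …
So term 8 is pyypyypypyypy·ypypyypypyypyypypyypy.

pyypyypypyypyypypyypypyypyypypyypy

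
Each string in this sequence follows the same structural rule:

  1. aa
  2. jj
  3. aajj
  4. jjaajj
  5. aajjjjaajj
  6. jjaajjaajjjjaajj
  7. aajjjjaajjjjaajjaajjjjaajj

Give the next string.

jjaajjaajjjjaajjaajjjjaajjjjaajjaajjjjaajj

This is a Fibonacci-style word recurrence s(k) = s(k−2)·s(k−1): e.g. aa·jj = aajj.
The next term joins jjaajjaajjjjaajj and aajjjjaajjjjaajjaajjjjaajj.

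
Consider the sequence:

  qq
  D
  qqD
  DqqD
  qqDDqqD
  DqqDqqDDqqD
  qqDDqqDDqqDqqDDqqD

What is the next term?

From term 3 onward, concatenate the second-to-last term with the last: qq·D = qqD, D·qqD = DqqD, …
Continuing: DqqDqqDDqqD · qqDDqqDDqqDqqDDqqD gives term 8.

DqqDqqDDqqDqqDDqqDDqqDqqDDqqD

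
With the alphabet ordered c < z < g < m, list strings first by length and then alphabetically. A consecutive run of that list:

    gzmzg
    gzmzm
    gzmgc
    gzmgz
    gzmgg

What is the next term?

gzmgm

Find the rightmost character of gzmgg below m, bump it to the next letter, and reset everything to its right to c.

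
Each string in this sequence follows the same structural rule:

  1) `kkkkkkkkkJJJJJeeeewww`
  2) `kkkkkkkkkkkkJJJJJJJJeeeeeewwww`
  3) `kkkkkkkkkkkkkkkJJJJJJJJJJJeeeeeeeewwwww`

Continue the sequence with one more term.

kkkkkkkkkkkkkkkkkkJJJJJJJJJJJJJJeeeeeeeeeewwwwww

Term n consists of 3n+3 k's, followed by 3n-1 J's, followed by 2n e's, followed by n+1 w's, where the shown terms are n = 2, 3, 4.
For the next term, n = 5, so the run lengths are 18, 14, 10, 6.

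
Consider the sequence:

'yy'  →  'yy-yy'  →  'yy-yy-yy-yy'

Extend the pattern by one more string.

Each string is two copies of the previous one joined by '-'.
Doubling yy-yy-yy-yy with '-' between the halves:

yy-yy-yy-yy-yy-yy-yy-yy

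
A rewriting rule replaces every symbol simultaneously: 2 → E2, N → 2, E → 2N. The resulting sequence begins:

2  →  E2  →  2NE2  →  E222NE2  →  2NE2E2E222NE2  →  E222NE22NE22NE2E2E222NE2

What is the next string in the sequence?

Rewriting the 24 symbols of E222NE22NE22NE2E2E222NE2 one by one yields 2N E2 E2 E2 2 2N E2 E2 2 2N E2 E2 2 2N E2 2N E2 2N E2 E2 E2 2 2N E2; concatenated:

2NE2E2E222NE2E222NE2E222NE22NE22NE2E2E222NE2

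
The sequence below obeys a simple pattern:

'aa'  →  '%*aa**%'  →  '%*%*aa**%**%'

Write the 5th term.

%*%*%*%*aa**%**%**%**%

Every step adds %* to the front and **% to the end of the previous string.
From %*%*aa**%**%, 2 further steps: %*%*aa**%**% → %*%*%*aa**%**%**% → (answer).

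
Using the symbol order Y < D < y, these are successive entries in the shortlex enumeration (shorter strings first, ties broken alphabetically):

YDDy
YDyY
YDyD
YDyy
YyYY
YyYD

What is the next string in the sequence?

Find the rightmost character of YyYD below y, bump it to the next letter, and reset everything to its right to Y.

YyYy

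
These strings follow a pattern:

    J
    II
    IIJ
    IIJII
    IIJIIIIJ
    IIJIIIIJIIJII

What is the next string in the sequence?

From term 3 onward, concatenate the last term with the second-to-last: II·J = IIJ, IIJ·II = IIJII, …
Continuing: IIJIIIIJIIJII · IIJIIIIJ gives term 7.

IIJIIIIJIIJIIIIJIIIIJ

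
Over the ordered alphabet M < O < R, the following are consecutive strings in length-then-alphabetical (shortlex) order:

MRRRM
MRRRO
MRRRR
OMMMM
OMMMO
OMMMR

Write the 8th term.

Advancing 2 positions from OMMMR through OMMMR → OMMOM reaches term 8.

OMMOO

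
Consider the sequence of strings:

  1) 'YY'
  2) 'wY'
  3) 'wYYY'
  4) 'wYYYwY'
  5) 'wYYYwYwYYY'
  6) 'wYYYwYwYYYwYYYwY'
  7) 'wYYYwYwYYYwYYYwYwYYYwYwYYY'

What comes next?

wYYYwYwYYYwYYYwYwYYYwYwYYYwYYYwYwYYYwYYYwY

From term 3 onward, concatenate the last term with the second-to-last: wY·YY = wYYY, wYYY·wY = wYYYwY, …
Continuing: wYYYwYwYYYwYYYwYwYYYwYwYYY · wYYYwYwYYYwYYYwY gives term 8.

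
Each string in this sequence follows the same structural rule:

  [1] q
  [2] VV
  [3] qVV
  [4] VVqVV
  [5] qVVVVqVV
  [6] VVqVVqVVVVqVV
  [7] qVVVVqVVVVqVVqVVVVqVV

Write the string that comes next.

VVqVVqVVVVqVVqVVVVqVVVVqVVqVVVVqVV

From term 3 onward, concatenate the second-to-last term with the last: q·VV = qVV, VV·qVV = VVqVV, …
So term 8 is VVqVVqVVVVqVV·qVVVVqVVVVqVVqVVVVqVV.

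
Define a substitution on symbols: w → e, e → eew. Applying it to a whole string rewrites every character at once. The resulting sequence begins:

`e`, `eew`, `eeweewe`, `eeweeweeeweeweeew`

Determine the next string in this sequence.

Rewriting the 17 symbols of eeweeweeeweeweeew one by one yields eew eew e eew eew e eew eew eew e eew eew e eew eew eew e; concatenated:

eeweeweeeweeweeeweeweeweeeweeweeeweeweewe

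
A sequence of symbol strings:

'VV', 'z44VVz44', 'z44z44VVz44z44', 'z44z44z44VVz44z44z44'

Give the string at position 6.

z44z44z44z44z44VVz44z44z44z44z44

Each term wraps the previous one in z44 on the left and z44 on the right.
From z44z44z44VVz44z44z44, 2 further steps: z44z44z44VVz44z44z44 → z44z44z44z44VVz44z44z44z44 → (answer).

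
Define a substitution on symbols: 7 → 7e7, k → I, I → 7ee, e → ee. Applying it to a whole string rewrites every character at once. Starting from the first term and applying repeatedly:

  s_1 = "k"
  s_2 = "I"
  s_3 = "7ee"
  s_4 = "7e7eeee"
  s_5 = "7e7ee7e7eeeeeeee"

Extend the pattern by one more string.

7e7ee7e7eeee7e7ee7e7eeeeeeeeeeeeeeee

φ(7e7ee7e7eeeeeeee) expands symbol-by-symbol to 7e7 ee 7e7 ee ee 7e7 ee 7e7 ee ee ee ee ee ee ee ee; joining the 16 pieces gives the next term.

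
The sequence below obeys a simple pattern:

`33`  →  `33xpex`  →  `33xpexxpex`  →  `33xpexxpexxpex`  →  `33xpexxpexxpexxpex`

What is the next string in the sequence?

The strings grow by a fixed suffix xpex each time.
Applying this once more to 33xpexxpexxpexxpex:

33xpexxpexxpexxpexxpex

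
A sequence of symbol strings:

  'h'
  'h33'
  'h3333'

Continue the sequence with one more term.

h333333

Each term is the previous one with 33 appended.
So the next term is h3333·33.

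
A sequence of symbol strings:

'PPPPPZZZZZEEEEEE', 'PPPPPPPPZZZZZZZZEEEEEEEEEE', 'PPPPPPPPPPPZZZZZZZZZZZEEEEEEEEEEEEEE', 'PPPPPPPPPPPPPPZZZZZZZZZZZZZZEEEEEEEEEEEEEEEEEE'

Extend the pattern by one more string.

Each string has the form P^{3n+2} Z^{3n+2} E^{4n+2} (n = 1, 2, …).
Setting n = 5 gives 17, 17, 22 characters in each block.

PPPPPPPPPPPPPPPPPZZZZZZZZZZZZZZZZZEEEEEEEEEEEEEEEEEEEEEE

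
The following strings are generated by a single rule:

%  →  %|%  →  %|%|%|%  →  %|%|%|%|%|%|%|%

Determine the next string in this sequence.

s(k+1) = s(k)·|·s(k) — each term doubles the last with '|' between the halves.
One more doubling of %|%|%|%|%|%|%|% gives the answer.

%|%|%|%|%|%|%|%|%|%|%|%|%|%|%|%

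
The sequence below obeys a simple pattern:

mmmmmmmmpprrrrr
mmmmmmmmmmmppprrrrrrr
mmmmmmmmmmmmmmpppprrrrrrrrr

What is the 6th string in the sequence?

Reading off run lengths: m runs 8, 11, 14; p runs 2, 3, 4; r runs 5, 7, 9 — each is linear in n, where the shown terms are n = 2, 3, 4.
Setting n = 7 gives 23, 7, 15 characters in each block.

mmmmmmmmmmmmmmmmmmmmmmmppppppprrrrrrrrrrrrrrr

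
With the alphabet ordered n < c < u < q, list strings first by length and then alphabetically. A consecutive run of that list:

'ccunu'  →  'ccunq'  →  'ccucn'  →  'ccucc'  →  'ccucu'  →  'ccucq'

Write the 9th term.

Stepping forward 3 times from ccucq: ccucq → ccuun → ccuuc, then the target.

ccuuu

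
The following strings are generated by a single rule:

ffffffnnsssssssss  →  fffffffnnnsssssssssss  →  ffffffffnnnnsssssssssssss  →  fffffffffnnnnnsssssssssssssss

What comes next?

The n-th term is n+3 f's then n-1 n's then 2n+3 s's, where the shown terms are n = 3, 4, 5, 6.
For the next term, n = 7, so the run lengths are 10, 6, 17.

ffffffffffnnnnnnsssssssssssssssss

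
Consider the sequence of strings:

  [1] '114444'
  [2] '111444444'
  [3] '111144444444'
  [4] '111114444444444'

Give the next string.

111111444444444444

Each string has the form 1^{n} 4^{2n}, where the shown terms are n = 2, 3, 4, 5.
For the next term, n = 6, so the run lengths are 6, 12.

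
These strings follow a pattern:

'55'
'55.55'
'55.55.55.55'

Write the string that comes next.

Each string is two copies of the previous one joined by '.'.
Doubling 55.55.55.55 with '.' between the halves:

55.55.55.55.55.55.55.55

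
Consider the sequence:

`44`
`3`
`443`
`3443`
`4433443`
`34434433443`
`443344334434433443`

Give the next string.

34434433443443344334434433443

This is a Fibonacci-style word recurrence s(k) = s(k−2)·s(k−1): e.g. 44·3 = 443.
Continuing: 34434433443 · 443344334434433443 gives term 8.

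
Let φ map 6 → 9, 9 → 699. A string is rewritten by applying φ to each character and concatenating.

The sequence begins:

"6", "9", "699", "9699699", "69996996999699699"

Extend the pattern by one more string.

Replace each of the 17 characters of 69996996999699699 in place — 9 699 699 699 9 699 699 9 699 699 699 9 699 699 9 699 699 — and concatenate.

96996996999699699969969969996996999699699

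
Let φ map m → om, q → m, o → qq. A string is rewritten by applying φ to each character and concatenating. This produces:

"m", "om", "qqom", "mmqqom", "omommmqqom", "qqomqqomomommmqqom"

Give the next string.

Applying the rule to each of the 18 symbols of qqomqqomomommmqqom gives the pieces m m qq om m m qq om qq om qq om om om m m qq om, which concatenate to the answer.

mmqqommmqqomqqomqqomomommmqqom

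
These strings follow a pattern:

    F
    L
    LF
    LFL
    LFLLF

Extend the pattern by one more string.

LFLLFLFL

This is a Fibonacci-style word recurrence s(k) = s(k−1)·s(k−2): e.g. L·F = LF.
So term 6 is LFLLF·LFL.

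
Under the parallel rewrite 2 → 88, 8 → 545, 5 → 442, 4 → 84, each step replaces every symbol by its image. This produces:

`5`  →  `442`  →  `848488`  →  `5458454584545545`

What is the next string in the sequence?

442844425458444284442545844428444244284442

φ(5458454584545545) expands symbol-by-symbol to 442 84 442 545 84 442 84 442 545 84 442 84 442 442 84 442; joining the 16 pieces gives the next term.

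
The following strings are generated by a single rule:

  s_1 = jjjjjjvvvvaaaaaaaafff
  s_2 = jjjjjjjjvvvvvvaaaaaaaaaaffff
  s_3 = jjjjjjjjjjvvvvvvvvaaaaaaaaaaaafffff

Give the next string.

Each string has the form j^{2n} v^{2n-2} a^{2n+2} f^{n}, where the shown terms are n = 3, 4, 5.
For the next term, n = 6, so the run lengths are 12, 10, 14, 6.

jjjjjjjjjjjjvvvvvvvvvvaaaaaaaaaaaaaaffffff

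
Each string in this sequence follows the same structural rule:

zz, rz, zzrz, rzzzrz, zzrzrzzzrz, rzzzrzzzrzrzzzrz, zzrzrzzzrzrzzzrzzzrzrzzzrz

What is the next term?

From term 3 onward, concatenate the second-to-last term with the last: zz·rz = zzrz, rz·zzrz = rzzzrz, …
Continuing: rzzzrzzzrzrzzzrz · zzrzrzzzrzrzzzrzzzrzrzzzrz gives term 8.

rzzzrzzzrzrzzzrzzzrzrzzzrzrzzzrzzzrzrzzzrz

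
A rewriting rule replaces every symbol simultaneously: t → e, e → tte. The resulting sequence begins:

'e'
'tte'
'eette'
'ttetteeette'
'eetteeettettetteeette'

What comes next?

Replace each of the 21 characters of eetteeettettetteeette in place — tte tte e e tte tte tte e e tte e e tte e e tte tte tte e e tte — and concatenate.

ttetteeettettetteeetteeetteeettettetteeette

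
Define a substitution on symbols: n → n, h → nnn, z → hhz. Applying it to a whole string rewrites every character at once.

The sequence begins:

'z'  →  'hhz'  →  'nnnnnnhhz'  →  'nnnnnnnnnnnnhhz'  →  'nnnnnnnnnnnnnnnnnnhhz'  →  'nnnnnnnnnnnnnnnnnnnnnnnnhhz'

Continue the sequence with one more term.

Replace each of the 27 characters of nnnnnnnnnnnnnnnnnnnnnnnnhhz in place — n n n n n n n n n n n n n n n n n n n n n n n n nnn nnn hhz — and concatenate.

nnnnnnnnnnnnnnnnnnnnnnnnnnnnnnhhz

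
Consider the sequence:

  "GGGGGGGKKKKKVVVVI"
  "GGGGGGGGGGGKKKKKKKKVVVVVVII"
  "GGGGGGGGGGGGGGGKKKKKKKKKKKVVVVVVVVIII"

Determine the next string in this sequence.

Term n consists of 4n+3 G's, followed by 3n+2 K's, followed by 2n+2 V's, followed by n I's (n = 1, 2, …).
Setting n = 4 gives 19, 14, 10, 4 characters in each block.

GGGGGGGGGGGGGGGGGGGKKKKKKKKKKKKKKVVVVVVVVVVIIII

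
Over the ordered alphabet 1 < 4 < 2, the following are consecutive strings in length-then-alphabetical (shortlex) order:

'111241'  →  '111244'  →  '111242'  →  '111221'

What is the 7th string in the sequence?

114111

Stepping forward 3 times from 111221: 111221 → 111224 → 111222, then the target.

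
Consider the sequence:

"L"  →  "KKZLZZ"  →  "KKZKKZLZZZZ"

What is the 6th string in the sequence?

KKZKKZKKZKKZKKZLZZZZZZZZZZ

Every step adds KKZ to the front and ZZ to the end of the previous string.
From KKZKKZLZZZZ, 3 further steps: KKZKKZLZZZZ → KKZKKZKKZLZZZZZZ → KKZKKZKKZKKZLZZZZZZZZ → (answer).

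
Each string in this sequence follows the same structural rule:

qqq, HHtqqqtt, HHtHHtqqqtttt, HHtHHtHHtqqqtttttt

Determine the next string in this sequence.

Each term wraps the previous one in HHt on the left and tt on the right.
So the next term is HHt·HHtHHtHHtqqqtttttt·tt.

HHtHHtHHtHHtqqqtttttttt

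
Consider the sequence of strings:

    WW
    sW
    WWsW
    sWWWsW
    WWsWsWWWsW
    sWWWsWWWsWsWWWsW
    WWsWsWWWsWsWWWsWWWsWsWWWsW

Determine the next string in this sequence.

From term 3 onward, concatenate the second-to-last term with the last: WW·sW = WWsW, sW·WWsW = sWWWsW, …
So term 8 is sWWWsWWWsWsWWWsW·WWsWsWWWsWsWWWsWWWsWsWWWsW.

sWWWsWWWsWsWWWsWWWsWsWWWsWsWWWsWWWsWsWWWsW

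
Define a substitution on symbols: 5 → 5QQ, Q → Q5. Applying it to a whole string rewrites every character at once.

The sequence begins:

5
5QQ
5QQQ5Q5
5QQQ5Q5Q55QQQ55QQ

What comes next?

Rewriting the 17 symbols of 5QQQ5Q5Q55QQQ55QQ one by one yields 5QQ Q5 Q5 Q5 5QQ Q5 5QQ Q5 5QQ 5QQ Q5 Q5 Q5 5QQ 5QQ Q5 Q5; concatenated:

5QQQ5Q5Q55QQQ55QQQ55QQ5QQQ5Q5Q55QQ5QQQ5Q5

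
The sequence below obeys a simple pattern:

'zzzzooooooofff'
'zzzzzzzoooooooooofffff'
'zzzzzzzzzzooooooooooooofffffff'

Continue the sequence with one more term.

Reading off run lengths: z runs 4, 7, 10; o runs 7, 10, 13; f runs 3, 5, 7 — each is linear in n, where the shown terms are n = 2, 3, 4.
For the next term, n = 5, so the run lengths are 13, 16, 9.

zzzzzzzzzzzzzoooooooooooooooofffffffff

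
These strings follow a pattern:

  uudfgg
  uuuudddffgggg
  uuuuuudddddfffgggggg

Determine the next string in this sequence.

Term n consists of 2n u's, followed by 2n-1 d's, followed by n f's, followed by 2n g's (n = 1, 2, …).
For the next term, n = 4, so the run lengths are 8, 7, 4, 8.

uuuuuuuudddddddffffgggggggg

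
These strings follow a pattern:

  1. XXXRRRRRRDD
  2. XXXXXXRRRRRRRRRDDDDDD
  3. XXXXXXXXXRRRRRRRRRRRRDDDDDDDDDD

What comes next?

The n-th term is 3n X's then 3n+3 R's then 4n-2 D's (n = 1, 2, …).
For the next term, n = 4, so the run lengths are 12, 15, 14.

XXXXXXXXXXXXRRRRRRRRRRRRRRRDDDDDDDDDDDDDD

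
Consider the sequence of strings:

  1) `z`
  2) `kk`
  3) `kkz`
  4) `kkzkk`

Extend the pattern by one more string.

kkzkkkkz

Each term (from the third on) is the previous term followed by the one before it: term 3 = kk·z = kkz.
Continuing: kkzkk · kkz gives term 5.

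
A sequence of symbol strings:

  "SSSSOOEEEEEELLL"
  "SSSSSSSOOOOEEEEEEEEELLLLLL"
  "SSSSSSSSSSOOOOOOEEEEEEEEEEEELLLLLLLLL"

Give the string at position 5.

Reading off run lengths: S runs 4, 7, 10; O runs 2, 4, 6; E runs 6, 9, 12; L runs 3, 6, 9 — each is linear in n (n = 1, 2, …).
At n = 5 the blocks have lengths 16, 10, 18, 15.

SSSSSSSSSSSSSSSSOOOOOOOOOOEEEEEEEEEEEEEEEEEELLLLLLLLLLLLLLL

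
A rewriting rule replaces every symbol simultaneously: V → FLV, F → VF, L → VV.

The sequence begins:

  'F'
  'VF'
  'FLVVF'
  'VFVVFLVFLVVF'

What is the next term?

FLVVFFLVFLVVFVVFLVVFVVFLVFLVVF

Rewriting each symbol of VFVVFLVFLVVF: V→FLV, F→VF, V→FLV, V→FLV, F→VF, L→VV, V→FLV, F→VF, L→VV, V→FLV, V→FLV, F→VF, which concatenates to FLV VF FLV FLV VF VV FLV VF VV FLV FLV VF.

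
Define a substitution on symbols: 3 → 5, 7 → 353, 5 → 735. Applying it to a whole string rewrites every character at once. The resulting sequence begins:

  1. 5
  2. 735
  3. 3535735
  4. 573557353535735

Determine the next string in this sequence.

φ(573557353535735) expands symbol-by-symbol to 735 353 5 735 735 353 5 735 5 735 5 735 353 5 735; joining the 15 pieces gives the next term.

73535357357353535735573557353535735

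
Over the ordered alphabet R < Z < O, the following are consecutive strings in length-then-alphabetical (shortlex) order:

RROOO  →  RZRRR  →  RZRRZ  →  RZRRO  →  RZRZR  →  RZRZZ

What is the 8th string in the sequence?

Continuing the enumeration 2 steps past RZRZZ: RZRZZ → RZRZO → (answer).

RZROR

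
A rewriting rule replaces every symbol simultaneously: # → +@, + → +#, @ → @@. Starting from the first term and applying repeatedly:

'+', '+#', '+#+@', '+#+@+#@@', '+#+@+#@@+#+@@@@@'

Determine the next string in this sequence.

+#+@+#@@+#+@@@@@+#+@+#@@@@@@@@@@

Replace each of the 16 characters of +#+@+#@@+#+@@@@@ in place — +# +@ +# @@ +# +@ @@ @@ +# +@ +# @@ @@ @@ @@ @@ — and concatenate.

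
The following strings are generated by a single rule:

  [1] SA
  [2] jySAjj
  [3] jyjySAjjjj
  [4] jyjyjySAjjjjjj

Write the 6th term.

jyjyjyjyjySAjjjjjjjjjj

Every step adds jy to the front and jj to the end of the previous string.
From jyjyjySAjjjjjj, 2 further steps: jyjyjySAjjjjjj → jyjyjyjySAjjjjjjjj → (answer).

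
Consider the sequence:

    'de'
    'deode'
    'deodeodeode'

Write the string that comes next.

deodeodeodeodeodeodeode

Each string is two copies of the previous one joined by 'o'.
So the next term is two copies of deodeodeode with 'o' between the halves.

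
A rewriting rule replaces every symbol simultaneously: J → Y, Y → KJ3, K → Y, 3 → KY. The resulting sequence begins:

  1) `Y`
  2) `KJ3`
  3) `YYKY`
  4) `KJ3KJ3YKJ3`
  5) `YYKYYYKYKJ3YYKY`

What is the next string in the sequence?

KJ3KJ3YKJ3KJ3KJ3YKJ3YYKYKJ3KJ3YKJ3

φ(YYKYYYKYKJ3YYKY) expands symbol-by-symbol to KJ3 KJ3 Y KJ3 KJ3 KJ3 Y KJ3 Y Y KY KJ3 KJ3 Y KJ3; joining the 15 pieces gives the next term.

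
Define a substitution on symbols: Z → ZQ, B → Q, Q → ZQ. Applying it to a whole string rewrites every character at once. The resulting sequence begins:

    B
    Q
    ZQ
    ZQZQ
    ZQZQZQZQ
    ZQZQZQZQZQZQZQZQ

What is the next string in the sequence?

ZQZQZQZQZQZQZQZQZQZQZQZQZQZQZQZQ

Applying the rule to each of the 16 symbols of ZQZQZQZQZQZQZQZQ gives the pieces ZQ ZQ ZQ ZQ ZQ ZQ ZQ ZQ ZQ ZQ ZQ ZQ ZQ ZQ ZQ ZQ, which concatenate to the answer.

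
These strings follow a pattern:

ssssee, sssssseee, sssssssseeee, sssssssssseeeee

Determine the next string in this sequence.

sssssssssssseeeeee

Reading off run lengths: s runs 4, 6, 8, 10; e runs 2, 3, 4, 5 — each is linear in n, where the shown terms are n = 2, 3, 4, 5.
At n = 6 the blocks have lengths 12, 6.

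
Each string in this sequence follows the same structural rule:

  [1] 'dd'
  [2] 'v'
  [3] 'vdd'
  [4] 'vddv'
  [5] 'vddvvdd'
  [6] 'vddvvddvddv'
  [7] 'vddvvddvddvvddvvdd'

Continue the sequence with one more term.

Each term (from the third on) is the previous term followed by the one before it: term 3 = v·dd = vdd.
The next term joins vddvvddvddvvddvvdd and vddvvddvddv.

vddvvddvddvvddvvddvddvvddvddv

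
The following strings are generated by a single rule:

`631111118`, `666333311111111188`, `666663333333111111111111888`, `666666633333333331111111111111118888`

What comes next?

The n-th term is 2n-1 6's then 3n-2 3's then 3n+3 1's then n 8's (n = 1, 2, …).
For the next term, n = 5, so the run lengths are 9, 13, 18, 5.

666666666333333333333311111111111111111188888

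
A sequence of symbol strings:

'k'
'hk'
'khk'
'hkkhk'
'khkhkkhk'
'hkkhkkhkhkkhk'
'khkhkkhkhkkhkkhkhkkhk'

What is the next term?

This is a Fibonacci-style word recurrence s(k) = s(k−2)·s(k−1): e.g. k·hk = khk.
The next term joins hkkhkkhkhkkhk and khkhkkhkhkkhkkhkhkkhk.

hkkhkkhkhkkhkkhkhkkhkhkkhkkhkhkkhk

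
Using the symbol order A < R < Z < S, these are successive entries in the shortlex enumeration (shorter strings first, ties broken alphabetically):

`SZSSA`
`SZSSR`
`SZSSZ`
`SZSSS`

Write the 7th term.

SSAAZ

Continuing the enumeration 3 steps past SZSSS: SZSSS → SSAAA → SSAAR → (answer).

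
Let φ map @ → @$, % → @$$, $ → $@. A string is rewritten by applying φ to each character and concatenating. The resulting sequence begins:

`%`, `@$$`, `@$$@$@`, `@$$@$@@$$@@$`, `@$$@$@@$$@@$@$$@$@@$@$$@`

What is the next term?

φ(@$$@$@@$$@@$@$$@$@@$@$$@) expands symbol-by-symbol to @$ $@ $@ @$ $@ @$ @$ $@ $@ @$ @$ $@ @$ $@ $@ @$ $@ @$ @$ $@ @$ $@ $@ @$; joining the 24 pieces gives the next term.

@$$@$@@$$@@$@$$@$@@$@$$@@$$@$@@$$@@$@$$@@$$@$@@$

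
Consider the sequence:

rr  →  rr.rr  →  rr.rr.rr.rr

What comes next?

Each string is two copies of the previous one joined by '.'.
One more doubling of rr.rr.rr.rr gives the answer.

rr.rr.rr.rr.rr.rr.rr.rr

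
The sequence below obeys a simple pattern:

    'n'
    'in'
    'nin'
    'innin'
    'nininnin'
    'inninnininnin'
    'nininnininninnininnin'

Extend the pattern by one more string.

This is a Fibonacci-style word recurrence s(k) = s(k−2)·s(k−1): e.g. n·in = nin.
So term 8 is inninnininnin·nininnininninnininnin.

inninnininninnininnininninnininnin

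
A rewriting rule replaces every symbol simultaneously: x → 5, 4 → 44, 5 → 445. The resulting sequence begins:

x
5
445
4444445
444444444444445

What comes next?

4444444444444444444444444444445

φ(444444444444445) expands symbol-by-symbol to 44 44 44 44 44 44 44 44 44 44 44 44 44 44 445; joining the 15 pieces gives the next term.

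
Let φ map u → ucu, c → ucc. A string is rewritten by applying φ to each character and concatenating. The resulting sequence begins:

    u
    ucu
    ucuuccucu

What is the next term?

Rewriting each symbol of ucuuccucu: u→ucu, c→ucc, u→ucu, u→ucu, c→ucc, c→ucc, u→ucu, c→ucc, u→ucu, which concatenates to ucu ucc ucu ucu ucc ucc ucu ucc ucu.

ucuuccucuucuuccuccucuuccucu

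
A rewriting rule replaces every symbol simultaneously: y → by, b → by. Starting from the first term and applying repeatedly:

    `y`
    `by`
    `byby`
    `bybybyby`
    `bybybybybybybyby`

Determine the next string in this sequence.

Replace each of the 16 characters of bybybybybybybyby in place — by by by by by by by by by by by by by by by by — and concatenate.

bybybybybybybybybybybybybybybyby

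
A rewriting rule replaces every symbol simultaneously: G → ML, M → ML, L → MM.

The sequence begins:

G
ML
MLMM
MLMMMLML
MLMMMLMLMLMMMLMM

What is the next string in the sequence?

MLMMMLMLMLMMMLMMMLMMMLMLMLMMMLML

φ(MLMMMLMLMLMMMLMM) expands symbol-by-symbol to ML MM ML ML ML MM ML MM ML MM ML ML ML MM ML ML; joining the 16 pieces gives the next term.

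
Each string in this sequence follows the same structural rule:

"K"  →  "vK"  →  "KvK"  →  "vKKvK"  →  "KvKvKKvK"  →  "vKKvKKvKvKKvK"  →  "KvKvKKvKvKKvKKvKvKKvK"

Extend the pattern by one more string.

vKKvKKvKvKKvKKvKvKKvKvKKvKKvKvKKvK

From term 3 onward, concatenate the second-to-last term with the last: K·vK = KvK, vK·KvK = vKKvK, …
The next term joins vKKvKKvKvKKvK and KvKvKKvKvKKvKKvKvKKvK.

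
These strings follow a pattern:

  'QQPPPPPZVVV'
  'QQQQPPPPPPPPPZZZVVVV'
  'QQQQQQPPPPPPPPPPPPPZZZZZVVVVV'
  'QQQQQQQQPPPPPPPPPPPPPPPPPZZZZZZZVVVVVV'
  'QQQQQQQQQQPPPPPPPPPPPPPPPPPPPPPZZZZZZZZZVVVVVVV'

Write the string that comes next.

Term n consists of 2n Q's, followed by 4n+1 P's, followed by 2n-1 Z's, followed by n+2 V's (n = 1, 2, …).
For the next term, n = 6, so the run lengths are 12, 25, 11, 8.

QQQQQQQQQQQQPPPPPPPPPPPPPPPPPPPPPPPPPZZZZZZZZZZZVVVVVVVV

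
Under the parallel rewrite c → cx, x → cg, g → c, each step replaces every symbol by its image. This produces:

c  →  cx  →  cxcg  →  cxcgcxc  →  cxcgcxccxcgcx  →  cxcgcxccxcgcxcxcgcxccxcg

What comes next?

φ(cxcgcxccxcgcxcxcgcxccxcg) expands symbol-by-symbol to cx cg cx c cx cg cx cx cg cx c cx cg cx cg cx c cx cg cx cx cg cx c; joining the 24 pieces gives the next term.

cxcgcxccxcgcxcxcgcxccxcgcxcgcxccxcgcxcxcgcxc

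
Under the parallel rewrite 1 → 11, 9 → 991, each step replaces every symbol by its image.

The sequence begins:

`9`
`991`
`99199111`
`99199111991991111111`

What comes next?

991991119919911111119919911199199111111111111111

φ(99199111991991111111) expands symbol-by-symbol to 991 991 11 991 991 11 11 11 991 991 11 991 991 11 11 11 11 11 11 11; joining the 20 pieces gives the next term.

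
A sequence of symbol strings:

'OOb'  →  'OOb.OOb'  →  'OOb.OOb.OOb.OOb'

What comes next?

Every step duplicates the string with '.' between the halves.
So the next term is two copies of OOb.OOb.OOb.OOb with '.' between the halves.

OOb.OOb.OOb.OOb.OOb.OOb.OOb.OOb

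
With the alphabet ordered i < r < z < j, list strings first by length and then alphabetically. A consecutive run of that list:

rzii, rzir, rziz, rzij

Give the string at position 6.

rzrr

Stepping forward 2 times from rzij: rzij → rzri, then the target.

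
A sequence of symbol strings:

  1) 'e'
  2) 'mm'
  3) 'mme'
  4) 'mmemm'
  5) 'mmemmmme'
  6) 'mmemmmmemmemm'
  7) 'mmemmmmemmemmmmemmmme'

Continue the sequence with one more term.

From term 3 onward, concatenate the last term with the second-to-last: mm·e = mme, mme·mm = mmemm, …
So term 8 is mmemmmmemmemmmmemmmme·mmemmmmemmemm.

mmemmmmemmemmmmemmmmemmemmmmemmemm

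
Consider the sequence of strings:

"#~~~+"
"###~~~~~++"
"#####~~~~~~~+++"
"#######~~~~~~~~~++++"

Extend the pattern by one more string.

#########~~~~~~~~~~~+++++

Each string has the form #^{2n-1} ~^{2n+1} +^{n} (n = 1, 2, …).
For the next term, n = 5, so the run lengths are 9, 11, 5.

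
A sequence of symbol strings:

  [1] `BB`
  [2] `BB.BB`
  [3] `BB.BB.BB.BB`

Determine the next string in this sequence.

Every step duplicates the string with '.' between the halves.
Doubling BB.BB.BB.BB with '.' between the halves:

BB.BB.BB.BB.BB.BB.BB.BB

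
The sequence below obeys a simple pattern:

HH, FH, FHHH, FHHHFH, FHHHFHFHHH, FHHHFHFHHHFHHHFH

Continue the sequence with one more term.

Each term (from the third on) is the previous term followed by the one before it: term 3 = FH·HH = FHHH.
Continuing: FHHHFHFHHHFHHHFH · FHHHFHFHHH gives term 7.

FHHHFHFHHHFHHHFHFHHHFHFHHH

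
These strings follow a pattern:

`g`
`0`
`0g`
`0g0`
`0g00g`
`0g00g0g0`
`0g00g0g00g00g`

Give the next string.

0g00g0g00g00g0g00g0g0

This is a Fibonacci-style word recurrence s(k) = s(k−1)·s(k−2): e.g. 0·g = 0g.
So term 8 is 0g00g0g00g00g·0g00g0g0.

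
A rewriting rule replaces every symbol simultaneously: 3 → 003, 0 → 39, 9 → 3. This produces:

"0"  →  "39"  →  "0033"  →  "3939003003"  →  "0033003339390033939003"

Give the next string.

39390030033939003003003300333939003003300333939003

φ(0033003339390033939003) expands symbol-by-symbol to 39 39 003 003 39 39 003 003 003 3 003 3 39 39 003 003 3 003 3 39 39 003; joining the 22 pieces gives the next term.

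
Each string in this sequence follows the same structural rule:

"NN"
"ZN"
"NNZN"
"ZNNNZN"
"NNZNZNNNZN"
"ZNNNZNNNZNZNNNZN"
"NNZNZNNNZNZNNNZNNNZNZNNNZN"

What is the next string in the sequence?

From term 3 onward, concatenate the second-to-last term with the last: NN·ZN = NNZN, ZN·NNZN = ZNNNZN, …
Continuing: ZNNNZNNNZNZNNNZN · NNZNZNNNZNZNNNZNNNZNZNNNZN gives term 8.

ZNNNZNNNZNZNNNZNNNZNZNNNZNZNNNZNNNZNZNNNZN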